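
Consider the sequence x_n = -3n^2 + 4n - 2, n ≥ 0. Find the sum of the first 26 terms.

Over n = 0..25: Σn = 325, Σn² = 5525.
Total = (-3)·5525 + (4)·325 + (-2)·26 = -15327.

-15327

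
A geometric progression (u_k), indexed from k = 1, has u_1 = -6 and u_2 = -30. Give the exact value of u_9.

Common ratio r = 5.
u_k = (-6)·5^(k-1).
u_9 = (-6)·5^8 = -2343750.

-2343750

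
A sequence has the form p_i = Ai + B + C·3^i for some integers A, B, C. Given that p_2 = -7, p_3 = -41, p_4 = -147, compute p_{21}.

Plug in i = 2, 3, 4: 2A + B + 9C = -7; 3A + B + 27C = -41; 4A + B + 81C = -147.
Subtracting the first from the second: A + 18C = -34.
Subtracting the second from the third: A + 54C = -106.
Solving: C = -2, A = 2, then B = 7.
So p_i = 2·i + 7 + (-2)·3^i; at i=21 this is -20920706357.

-20920706357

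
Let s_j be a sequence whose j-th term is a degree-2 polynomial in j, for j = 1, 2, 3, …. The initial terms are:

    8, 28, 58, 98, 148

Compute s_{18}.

1st diffs: 20, 30, 40, 50.
2nd diffs: 10, 10, 10 (constant).
So s_j = 5j^2 + 5j - 2.
Evaluating at j = 18 gives s_{18} = 1708.

1708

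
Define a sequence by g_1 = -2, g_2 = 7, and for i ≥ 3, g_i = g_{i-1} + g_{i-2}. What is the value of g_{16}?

3516

Compute successive terms:
g_3 = 5;  g_4 = 12;  g_5 = 17;  …;  g_{13} = 830;  g_{14} = 1343;  g_{15} = 2173;  g_{16} = 3516.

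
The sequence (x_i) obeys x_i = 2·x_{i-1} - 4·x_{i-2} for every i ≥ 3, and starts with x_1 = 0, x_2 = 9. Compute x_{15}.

Applying the relation repeatedly:
x_3 = 18; x_4 = 0; x_5 = -72; …; x_{12} = -9216; x_{13} = 0; x_{14} = 36864; x_{15} = 73728.

73728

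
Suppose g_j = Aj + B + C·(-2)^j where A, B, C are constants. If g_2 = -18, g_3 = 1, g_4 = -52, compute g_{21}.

Plug in j = 2, 3, 4: 2A + B + 4C = -18; 3A + B - 8C = 1; 4A + B + 16C = -52.
Subtracting the first from the second: A - 12C = 19.
Subtracting the second from the third: A + 24C = -53.
Solving: C = -2, A = -5, then B = 0.
So g_j = -5·j + 0 + (-2)·(-2)^j; at j=21 this is 4194199.

4194199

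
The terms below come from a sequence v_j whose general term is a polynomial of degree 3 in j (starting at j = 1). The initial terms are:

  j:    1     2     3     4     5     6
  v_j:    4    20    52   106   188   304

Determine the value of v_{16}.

4654

1st diffs: 16, 32, 54, 82, 116.
2nd diffs: 16, 22, 28, 34.
3rd diffs: 6, 6, 6 (constant).
Newton forward-difference form: v_j = 4 + 16·C(j-1,1) + 16·C(j-1,2) + 6·C(j-1,3).
At j = 16: j-1 = 15, so v_{16} = 4 + 240 + 1680 + 2730 = 4654.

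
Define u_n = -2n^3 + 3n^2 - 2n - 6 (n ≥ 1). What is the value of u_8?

-854

u_8 = -2·8^3 + 3·8^2 - 2·8 - 6 = -854.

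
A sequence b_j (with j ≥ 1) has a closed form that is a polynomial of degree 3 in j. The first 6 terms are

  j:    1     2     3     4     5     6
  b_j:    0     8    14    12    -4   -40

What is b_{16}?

1st diffs: 8, 6, -2, -16, -36.
2nd diffs: -2, -8, -14, -20.
3rd diffs: -6, -6, -6 (constant).
Newton forward-difference form: b_j = 8·C(j-1,1) + (-2)·C(j-1,2) + (-6)·C(j-1,3).
At j = 16: j-1 = 15, so b_{16} = 120 - 210 - 2730 = -2820.

-2820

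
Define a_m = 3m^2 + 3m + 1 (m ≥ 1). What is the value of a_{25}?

1951

a_{25} = 3·25^2 + 3·25 + 1 = 1951.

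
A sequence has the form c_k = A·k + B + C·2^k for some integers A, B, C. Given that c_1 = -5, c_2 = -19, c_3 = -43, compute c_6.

At k = 1, 2, 3: A + B + 2C = -5; 2A + B + 4C = -19; 3A + B + 8C = -43.
Subtracting the first from the second: A + 2C = -14.
Subtracting the second from the third: A + 4C = -24.
Solving: C = -5, A = -4, then B = 9.
Hence c_6 = -4·6 + 9 + (-5)·64 = -335.

-335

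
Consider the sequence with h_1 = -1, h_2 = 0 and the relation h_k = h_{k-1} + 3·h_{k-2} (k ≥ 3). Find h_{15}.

-42627

Applying the relation repeatedly:
h_3 = -3;  h_4 = -3;  h_5 = -12;  …;  h_{12} = -3477;  h_{13} = -8049;  h_{14} = -18480;  h_{15} = -42627.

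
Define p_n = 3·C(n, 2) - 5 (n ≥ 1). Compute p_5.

C(5, 2) = 10, so p_5 = 25.

25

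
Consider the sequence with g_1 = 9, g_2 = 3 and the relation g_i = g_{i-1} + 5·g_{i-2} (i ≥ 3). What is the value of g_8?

5223

Step forward from the initial values:
g_3 = 48, g_4 = 63, g_5 = 303, g_6 = 618, g_7 = 2133, g_8 = 5223.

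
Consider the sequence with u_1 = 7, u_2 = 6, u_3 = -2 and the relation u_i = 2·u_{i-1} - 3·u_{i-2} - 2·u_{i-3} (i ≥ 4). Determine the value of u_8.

u_4 = -36;  u_5 = -78;  u_6 = -44;  u_7 = 218;  u_8 = 724.

724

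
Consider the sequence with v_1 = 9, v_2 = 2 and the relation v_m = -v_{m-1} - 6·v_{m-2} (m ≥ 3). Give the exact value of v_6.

-556

Iterate the recurrence:
v_3 = -56, v_4 = 44, v_5 = 292, v_6 = -556.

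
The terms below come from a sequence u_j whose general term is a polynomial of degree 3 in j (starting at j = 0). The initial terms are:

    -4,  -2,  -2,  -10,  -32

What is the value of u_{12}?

-1432

1st diffs: 2, 0, -8, -22.
2nd diffs: -2, -8, -14.
3rd diffs: -6, -6 (constant).
So u_j = -j^3 + 2j^2 + j - 4.
Evaluating at j = 12 gives u_{12} = -1432.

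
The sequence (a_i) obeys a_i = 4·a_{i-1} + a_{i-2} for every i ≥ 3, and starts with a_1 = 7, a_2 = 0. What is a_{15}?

221360951

Step forward from the initial values:
a_3 = 7; a_4 = 28; a_5 = 119; …; a_{12} = 2912140; a_{13} = 12336023; a_{14} = 52256232; a_{15} = 221360951.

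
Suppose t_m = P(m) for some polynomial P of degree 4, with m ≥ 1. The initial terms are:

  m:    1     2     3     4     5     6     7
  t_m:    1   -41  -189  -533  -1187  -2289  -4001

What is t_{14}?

-51713

1st diffs: -42, -148, -344, -654, -1102, -1712.
2nd diffs: -106, -196, -310, -448, -610.
3rd diffs: -90, -114, -138, -162.
4th diffs: -24, -24, -24 (constant).
Newton forward-difference form: t_m = 1 + (-42)·C(m-1,1) + (-106)·C(m-1,2) + (-90)·C(m-1,3) + (-24)·C(m-1,4).
At m = 14: m-1 = 13, so t_{14} = 1 - 546 - 8268 - 25740 - 17160 = -51713.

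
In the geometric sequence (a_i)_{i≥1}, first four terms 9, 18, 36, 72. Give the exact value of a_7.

576

Common ratio r = 2.
a_i = 9·2^(i-1).
a_7 = 9·2^6 = 576.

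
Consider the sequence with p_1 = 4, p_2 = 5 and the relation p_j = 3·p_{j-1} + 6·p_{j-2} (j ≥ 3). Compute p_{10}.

Applying the relation repeatedly:
p_3 = 39;  p_4 = 147;  p_5 = 675;  p_6 = 2907;  p_7 = 12771;  p_8 = 55755;  p_9 = 243891;  p_{10} = 1066203.

1066203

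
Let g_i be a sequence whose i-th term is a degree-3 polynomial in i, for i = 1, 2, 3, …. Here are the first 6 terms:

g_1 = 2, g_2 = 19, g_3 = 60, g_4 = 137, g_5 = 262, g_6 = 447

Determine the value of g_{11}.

1st diffs: 17, 41, 77, 125, 185.
2nd diffs: 24, 36, 48, 60.
3rd diffs: 12, 12, 12 (constant).
Newton forward-difference form: g_i = 2 + 17·C(i-1,1) + 24·C(i-1,2) + 12·C(i-1,3).
At i = 11: i-1 = 10, so g_{11} = 2 + 170 + 1080 + 1440 = 2692.

2692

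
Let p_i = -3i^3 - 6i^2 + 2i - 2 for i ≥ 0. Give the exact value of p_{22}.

p_{22} = -3·22^3 - 6·22^2 + 2·22 - 2 = -34806.

-34806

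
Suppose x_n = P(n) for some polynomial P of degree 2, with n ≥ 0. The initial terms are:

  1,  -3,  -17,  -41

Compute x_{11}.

-593

1st diffs: -4, -14, -24.
2nd diffs: -10, -10 (constant).
So x_n = -5n^2 + n + 1.
Evaluating at n = 11 gives x_{11} = -593.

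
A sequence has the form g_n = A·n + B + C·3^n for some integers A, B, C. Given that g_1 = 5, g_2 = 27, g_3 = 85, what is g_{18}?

At n = 1, 2, 3: A + B + 3C = 5; 2A + B + 9C = 27; 3A + B + 27C = 85.
Subtracting the first from the second: A + 6C = 22.
Subtracting the second from the third: A + 18C = 58.
Solving: C = 3, A = 4, then B = -8.
Hence g_{18} = 4·18 + (-8) + 3·387420489 = 1162261531.

1162261531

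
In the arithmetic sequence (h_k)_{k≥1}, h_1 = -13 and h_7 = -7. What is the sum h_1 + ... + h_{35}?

Common difference d = (-7 - (-13)) / (7 - 1) = 1.
h_k = -13 + (k - 1)·1.
h_{35} = 21; S = 35·(-13 + 21)/2 = 140.

140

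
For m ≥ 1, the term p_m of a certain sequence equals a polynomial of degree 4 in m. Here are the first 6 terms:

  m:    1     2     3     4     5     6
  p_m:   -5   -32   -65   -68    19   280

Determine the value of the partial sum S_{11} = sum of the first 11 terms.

1st diffs: -27, -33, -3, 87, 261.
2nd diffs: -6, 30, 90, 174.
3rd diffs: 36, 60, 84.
4th diffs: 24, 24 (constant).
So p_m = m^4 - 4m^3 - 4m^2 - 2m + 4.
Continuing: …, 823, 1780, 3307, 5584, …, p_{11} = 8815.
Summing m = 1..11 (11 terms) gives 20438.

20438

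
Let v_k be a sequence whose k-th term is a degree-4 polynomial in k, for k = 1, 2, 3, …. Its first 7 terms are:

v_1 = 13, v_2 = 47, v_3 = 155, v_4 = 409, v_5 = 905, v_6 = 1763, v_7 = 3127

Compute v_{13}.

1st diffs: 34, 108, 254, 496, 858, 1364.
2nd diffs: 74, 146, 242, 362, 506.
3rd diffs: 72, 96, 120, 144.
4th diffs: 24, 24, 24 (constant).
Newton forward-difference form: v_k = 13 + 34·C(k-1,1) + 74·C(k-1,2) + 72·C(k-1,3) + 24·C(k-1,4).
At k = 13: k-1 = 12, so v_{13} = 13 + 408 + 4884 + 15840 + 11880 = 33025.

33025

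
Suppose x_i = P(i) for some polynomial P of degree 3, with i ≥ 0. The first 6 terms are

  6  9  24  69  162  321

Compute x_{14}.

1st diffs: 3, 15, 45, 93, 159.
2nd diffs: 12, 30, 48, 66.
3rd diffs: 18, 18, 18 (constant).
So x_i = 3i^3 - 3i^2 + 3i + 6.
Evaluating at i = 14 gives x_{14} = 7692.

7692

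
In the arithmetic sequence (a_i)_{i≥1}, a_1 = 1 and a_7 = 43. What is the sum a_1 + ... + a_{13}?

559

Common difference d = (43 - 1) / (7 - 1) = 7.
a_i = 1 + (i - 1)·7.
a_{13} = 85; S = 13·(1 + 85)/2 = 559.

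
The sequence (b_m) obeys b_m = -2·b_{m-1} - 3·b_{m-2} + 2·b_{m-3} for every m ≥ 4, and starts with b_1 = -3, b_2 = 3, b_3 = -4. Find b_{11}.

1352

Step forward from the initial values:
b_4 = -7, b_5 = 32, b_6 = -51, b_7 = -8, b_8 = 233, b_9 = -544, b_{10} = 373, b_{11} = 1352.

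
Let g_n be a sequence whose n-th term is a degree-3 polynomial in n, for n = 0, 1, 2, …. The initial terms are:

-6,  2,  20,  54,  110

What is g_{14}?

3200

1st diffs: 8, 18, 34, 56.
2nd diffs: 10, 16, 22.
3rd diffs: 6, 6 (constant).
So g_n = n^3 + 2n^2 + 5n - 6.
Evaluating at n = 14 gives g_{14} = 3200.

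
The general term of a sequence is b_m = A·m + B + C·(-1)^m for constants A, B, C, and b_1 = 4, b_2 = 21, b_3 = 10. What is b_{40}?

135

At m = 1, 2, 3: A + B - C = 4; 2A + B + C = 21; 3A + B - C = 10.
Subtracting the first from the second: A + 2C = 17.
Subtracting the second from the third: A - 2C = -11.
Solving: C = 7, A = 3, then B = 8.
Therefore b_{40} = 120 + 8 + 7·1 = 135.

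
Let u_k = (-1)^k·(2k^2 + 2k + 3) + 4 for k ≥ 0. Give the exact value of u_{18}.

691

(-1)^18 = 1; 2k^2 + 2k + 3 at k=18 is 687; so u_{18} = 691.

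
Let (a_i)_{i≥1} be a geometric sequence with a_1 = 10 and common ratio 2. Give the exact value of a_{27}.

671088640

a_i = 10·2^(i-1).
a_{27} = 10·2^26 = 671088640.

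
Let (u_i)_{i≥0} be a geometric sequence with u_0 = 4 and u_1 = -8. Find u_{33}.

-34359738368

Common ratio r = -2.
u_i = 4·(-2)^(i-0).
u_{33} = 4·(-2)^33 = -34359738368.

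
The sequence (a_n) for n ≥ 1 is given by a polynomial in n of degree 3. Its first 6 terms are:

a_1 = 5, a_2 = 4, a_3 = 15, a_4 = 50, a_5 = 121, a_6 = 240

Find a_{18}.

1st diffs: -1, 11, 35, 71, 119.
2nd diffs: 12, 24, 36, 48.
3rd diffs: 12, 12, 12 (constant).
Newton forward-difference form: a_n = 5 + (-1)·C(n-1,1) + 12·C(n-1,2) + 12·C(n-1,3).
At n = 18: n-1 = 17, so a_{18} = 5 - 17 + 1632 + 8160 = 9780.

9780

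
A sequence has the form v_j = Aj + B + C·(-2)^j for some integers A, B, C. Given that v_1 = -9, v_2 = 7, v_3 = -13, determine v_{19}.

-1048509

Write the equations: A + B - 2C = -9; 2A + B + 4C = 7; 3A + B - 8C = -13.
Subtracting the first from the second: A + 6C = 16.
Subtracting the second from the third: A - 12C = -20.
Solving: C = 2, A = 4, then B = -9.
Hence v_{19} = 4·19 + (-9) + 2·(-524288) = -1048509.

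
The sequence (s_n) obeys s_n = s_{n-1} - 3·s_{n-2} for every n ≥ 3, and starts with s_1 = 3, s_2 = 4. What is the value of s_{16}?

Iterate the recurrence:
s_3 = -5  s_4 = -17  s_5 = -2  …  s_{13} = -1637  s_{14} = -3836  s_{15} = 1075  s_{16} = 12583.

12583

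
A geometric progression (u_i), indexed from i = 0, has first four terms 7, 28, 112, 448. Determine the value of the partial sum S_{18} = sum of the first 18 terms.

160345445715

Common ratio r = 4.
u_i = 7·4^(i-0).
S = 7·(4^18 - 1)/(4 - 1) = 7·(68719476736 - 1)/(3) = 160345445715.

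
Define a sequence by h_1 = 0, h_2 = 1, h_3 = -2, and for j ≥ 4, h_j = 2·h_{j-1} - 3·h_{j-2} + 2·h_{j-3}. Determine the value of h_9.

-30

Iterate the recurrence:
h_4 = -7  h_5 = -6  h_6 = 5  h_7 = 14  h_8 = 1  h_9 = -30.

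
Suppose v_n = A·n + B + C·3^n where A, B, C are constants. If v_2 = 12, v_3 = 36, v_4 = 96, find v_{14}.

Plug in n = 2, 3, 4: 2A + B + 9C = 12; 3A + B + 27C = 36; 4A + B + 81C = 96.
Subtracting the first from the second: A + 18C = 24.
Subtracting the second from the third: A + 54C = 60.
Solving: C = 1, A = 6, then B = -9.
Therefore v_{14} = 84 + (-9) + 1·4782969 = 4783044.

4783044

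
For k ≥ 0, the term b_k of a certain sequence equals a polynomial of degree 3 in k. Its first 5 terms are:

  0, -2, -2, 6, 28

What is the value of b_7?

1st diffs: -2, 0, 8, 22.
2nd diffs: 2, 8, 14.
3rd diffs: 6, 6 (constant).
So b_k = k^3 - 2k^2 - k.
Evaluating at k = 7 gives b_7 = 238.

238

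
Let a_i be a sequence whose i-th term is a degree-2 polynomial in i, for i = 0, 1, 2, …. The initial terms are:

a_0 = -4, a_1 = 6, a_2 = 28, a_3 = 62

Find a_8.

1st diffs: 10, 22, 34.
2nd diffs: 12, 12 (constant).
Newton forward-difference form: a_i = -4 + 10·C(i,1) + 12·C(i,2).
At i = 8: i = 8, so a_8 = -4 + 80 + 336 = 412.

412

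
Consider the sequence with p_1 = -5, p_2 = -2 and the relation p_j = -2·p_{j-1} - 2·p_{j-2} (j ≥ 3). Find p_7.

-56

p_3 = 14  p_4 = -24  p_5 = 20  p_6 = 8  p_7 = -56.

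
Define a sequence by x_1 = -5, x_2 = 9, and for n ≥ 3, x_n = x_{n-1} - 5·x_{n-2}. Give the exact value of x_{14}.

-216711

Applying the relation repeatedly:
x_3 = 34; x_4 = -11; x_5 = -181; …; x_{11} = 2899; x_{12} = 50554; x_{13} = 36059; x_{14} = -216711.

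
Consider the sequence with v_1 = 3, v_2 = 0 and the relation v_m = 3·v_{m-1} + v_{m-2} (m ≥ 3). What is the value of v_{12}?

128511

Step forward from the initial values:
v_3 = 3, v_4 = 9, v_5 = 30, v_6 = 99, v_7 = 327, v_8 = 1080, v_9 = 3567, v_{10} = 11781, v_{11} = 38910, v_{12} = 128511.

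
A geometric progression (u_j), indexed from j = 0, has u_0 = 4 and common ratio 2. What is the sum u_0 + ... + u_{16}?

524284

u_j = 4·2^(j-0).
S = 4·(2^17 - 1)/(2 - 1) = 4·(131072 - 1)/(1) = 524284.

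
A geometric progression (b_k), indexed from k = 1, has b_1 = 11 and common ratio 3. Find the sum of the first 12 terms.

b_k = 11·3^(k-1).
S = 11·(3^12 - 1)/(3 - 1) = 11·(531441 - 1)/(2) = 2922920.

2922920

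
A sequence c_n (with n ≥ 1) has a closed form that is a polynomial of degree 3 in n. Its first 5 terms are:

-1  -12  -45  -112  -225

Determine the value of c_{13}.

-4225

1st diffs: -11, -33, -67, -113.
2nd diffs: -22, -34, -46.
3rd diffs: -12, -12 (constant).
So c_n = -2n^3 + n^2.
Evaluating at n = 13 gives c_{13} = -4225.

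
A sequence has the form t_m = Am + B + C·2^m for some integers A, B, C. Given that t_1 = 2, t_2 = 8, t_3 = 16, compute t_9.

The three given values yield: A + B + 2C = 2; 2A + B + 4C = 8; 3A + B + 8C = 16.
Subtracting the first from the second: A + 2C = 6.
Subtracting the second from the third: A + 4C = 8.
Solving: C = 1, A = 4, then B = -4.
So t_m = 4·m + (-4) + 1·2^m; at m=9 this is 544.

544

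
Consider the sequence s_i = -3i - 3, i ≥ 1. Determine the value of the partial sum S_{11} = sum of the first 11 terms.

Over i = 1..11: Σi = 66.
Total = (-3)·66 + (-3)·11 = -231.

-231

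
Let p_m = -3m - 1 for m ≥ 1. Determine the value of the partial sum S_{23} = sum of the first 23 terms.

Over m = 1..23: Σm = 276.
Total = (-3)·276 + (-1)·23 = -851.

-851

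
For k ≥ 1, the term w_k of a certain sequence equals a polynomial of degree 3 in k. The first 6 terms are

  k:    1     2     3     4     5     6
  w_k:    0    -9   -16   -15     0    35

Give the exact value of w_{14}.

1st diffs: -9, -7, 1, 15, 35.
2nd diffs: 2, 8, 14, 20.
3rd diffs: 6, 6, 6 (constant).
Newton forward-difference form: w_k = (-9)·C(k-1,1) + 2·C(k-1,2) + 6·C(k-1,3).
At k = 14: k-1 = 13, so w_{14} = -117 + 156 + 1716 = 1755.

1755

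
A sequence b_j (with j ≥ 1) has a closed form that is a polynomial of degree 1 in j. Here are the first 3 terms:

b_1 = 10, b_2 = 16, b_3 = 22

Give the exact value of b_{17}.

1st diffs: 6, 6 (constant).
So b_j = 6j + 4.
Evaluating at j = 17 gives b_{17} = 106.

106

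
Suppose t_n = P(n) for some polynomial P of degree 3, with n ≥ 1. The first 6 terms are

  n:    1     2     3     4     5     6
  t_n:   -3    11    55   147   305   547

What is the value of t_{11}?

1st diffs: 14, 44, 92, 158, 242.
2nd diffs: 30, 48, 66, 84.
3rd diffs: 18, 18, 18 (constant).
Newton forward-difference form: t_n = -3 + 14·C(n-1,1) + 30·C(n-1,2) + 18·C(n-1,3).
At n = 11: n-1 = 10, so t_{11} = -3 + 140 + 1350 + 2160 = 3647.

3647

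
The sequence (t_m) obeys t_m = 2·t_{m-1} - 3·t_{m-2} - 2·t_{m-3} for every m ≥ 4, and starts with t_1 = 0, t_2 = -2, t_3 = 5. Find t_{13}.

-3915

t_4 = 16, t_5 = 21, t_6 = -16, t_7 = -127, t_8 = -248, t_9 = -83, t_{10} = 832, t_{11} = 2409, t_{12} = 2488, t_{13} = -3915.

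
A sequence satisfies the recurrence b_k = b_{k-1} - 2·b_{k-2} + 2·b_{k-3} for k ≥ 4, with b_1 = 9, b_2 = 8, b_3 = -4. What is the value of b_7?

Step forward from the initial values:
b_4 = -2;  b_5 = 22;  b_6 = 18;  b_7 = -30.

-30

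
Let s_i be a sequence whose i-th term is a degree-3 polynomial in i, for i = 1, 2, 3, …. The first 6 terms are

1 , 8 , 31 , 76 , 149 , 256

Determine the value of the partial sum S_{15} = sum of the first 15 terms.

1st diffs: 7, 23, 45, 73, 107.
2nd diffs: 16, 22, 28, 34.
3rd diffs: 6, 6, 6 (constant).
Newton forward-difference form: s_i = 1 + 7·C(i-1,1) + 16·C(i-1,2) + 6·C(i-1,3).
Continuing: …, 403, 596, 841, 1144, …, s_{15} = 3739.
Summing i = 1..15 (15 terms) gives 16220.

16220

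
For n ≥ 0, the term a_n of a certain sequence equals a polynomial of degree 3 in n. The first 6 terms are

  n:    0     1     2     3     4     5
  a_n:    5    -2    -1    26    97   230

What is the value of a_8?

1181

1st diffs: -7, 1, 27, 71, 133.
2nd diffs: 8, 26, 44, 62.
3rd diffs: 18, 18, 18 (constant).
Newton forward-difference form: a_n = 5 + (-7)·C(n,1) + 8·C(n,2) + 18·C(n,3).
At n = 8: n = 8, so a_8 = 5 - 56 + 224 + 1008 = 1181.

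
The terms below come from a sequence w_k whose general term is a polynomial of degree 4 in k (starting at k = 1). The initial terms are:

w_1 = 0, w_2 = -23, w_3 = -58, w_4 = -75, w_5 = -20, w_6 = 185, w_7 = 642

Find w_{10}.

1st diffs: -23, -35, -17, 55, 205, 457.
2nd diffs: -12, 18, 72, 150, 252.
3rd diffs: 30, 54, 78, 102.
4th diffs: 24, 24, 24 (constant).
Newton forward-difference form: w_k = (-23)·C(k-1,1) + (-12)·C(k-1,2) + 30·C(k-1,3) + 24·C(k-1,4).
At k = 10: k-1 = 9, so w_{10} = -207 - 432 + 2520 + 3024 = 4905.

4905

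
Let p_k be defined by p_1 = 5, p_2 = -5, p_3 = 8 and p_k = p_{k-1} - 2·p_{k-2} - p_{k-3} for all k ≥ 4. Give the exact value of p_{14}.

Iterate the recurrence:
p_4 = 13  p_5 = 2  p_6 = -32  …  p_{11} = -133  p_{12} = -608  p_{13} = -508  p_{14} = 841.

841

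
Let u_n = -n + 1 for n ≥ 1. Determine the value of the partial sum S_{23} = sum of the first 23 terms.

Over n = 1..23: Σn = 276.
Total = (-1)·276 + (1)·23 = -253.

-253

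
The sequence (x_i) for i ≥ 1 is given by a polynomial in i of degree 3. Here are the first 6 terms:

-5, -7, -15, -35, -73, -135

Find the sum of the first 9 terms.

-1377

1st diffs: -2, -8, -20, -38, -62.
2nd diffs: -6, -12, -18, -24.
3rd diffs: -6, -6, -6 (constant).
Newton forward-difference form: x_i = -5 + (-2)·C(i-1,1) + (-6)·C(i-1,2) + (-6)·C(i-1,3).
Continuing: -227, -355, -525.
Summing i = 1..9 (9 terms) gives -1377.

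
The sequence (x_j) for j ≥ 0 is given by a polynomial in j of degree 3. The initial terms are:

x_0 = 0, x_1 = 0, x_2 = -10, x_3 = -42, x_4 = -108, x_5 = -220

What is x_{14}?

-5278

1st diffs: 0, -10, -32, -66, -112.
2nd diffs: -10, -22, -34, -46.
3rd diffs: -12, -12, -12 (constant).
Newton forward-difference form: x_j = (-10)·C(j,2) + (-12)·C(j,3).
At j = 14: j = 14, so x_{14} = -910 - 4368 = -5278.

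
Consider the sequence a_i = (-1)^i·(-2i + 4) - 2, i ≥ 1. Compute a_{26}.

-50

(-1)^26 = 1; -2i + 4 at i=26 is -48; so a_{26} = -50.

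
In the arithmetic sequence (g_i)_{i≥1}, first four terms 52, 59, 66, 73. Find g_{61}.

472

Common difference d = 7.
g_i = 52 + (i - 1)·7.
g_{61} = 52 + 60·7 = 472.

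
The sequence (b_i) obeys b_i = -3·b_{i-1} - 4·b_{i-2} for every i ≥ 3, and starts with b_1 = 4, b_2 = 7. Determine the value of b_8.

-1357

Step forward from the initial values:
b_3 = -37  b_4 = 83  b_5 = -101  b_6 = -29  b_7 = 491  b_8 = -1357.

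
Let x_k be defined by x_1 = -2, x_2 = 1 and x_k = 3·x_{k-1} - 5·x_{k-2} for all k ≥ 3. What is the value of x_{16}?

Applying the relation repeatedly:
x_3 = 13  x_4 = 34  x_5 = 37  …  x_{13} = 4462  x_{14} = -74159  x_{15} = -244787  x_{16} = -363566.

-363566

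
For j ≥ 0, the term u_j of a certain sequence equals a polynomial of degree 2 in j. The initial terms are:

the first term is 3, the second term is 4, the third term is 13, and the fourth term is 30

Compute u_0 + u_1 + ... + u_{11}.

1st diffs: 1, 9, 17.
2nd diffs: 8, 8 (constant).
Newton forward-difference form: u_j = 3 + 1·C(j,1) + 8·C(j,2).
Continuing: …, 55, 88, 129, 178, …, u_{11} = 454.
Summing j = 0..11 (12 terms) gives 1862.

1862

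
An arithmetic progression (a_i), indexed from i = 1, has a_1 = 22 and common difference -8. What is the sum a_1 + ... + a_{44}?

-6600

a_i = 22 + (i - 1)·(-8).
a_{44} = -322; S = 44·(22 + (-322))/2 = -6600.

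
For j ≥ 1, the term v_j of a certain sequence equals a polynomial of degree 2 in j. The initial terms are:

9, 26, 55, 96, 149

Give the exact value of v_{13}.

1st diffs: 17, 29, 41, 53.
2nd diffs: 12, 12, 12 (constant).
Newton forward-difference form: v_j = 9 + 17·C(j-1,1) + 12·C(j-1,2).
At j = 13: j-1 = 12, so v_{13} = 9 + 204 + 792 = 1005.

1005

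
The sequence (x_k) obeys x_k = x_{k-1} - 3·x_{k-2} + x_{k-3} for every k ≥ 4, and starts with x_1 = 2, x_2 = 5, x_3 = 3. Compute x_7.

51

x_4 = -10;  x_5 = -14;  x_6 = 19;  x_7 = 51.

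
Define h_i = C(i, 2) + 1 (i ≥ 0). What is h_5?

C(5, 2) = 10, so h_5 = 11.

11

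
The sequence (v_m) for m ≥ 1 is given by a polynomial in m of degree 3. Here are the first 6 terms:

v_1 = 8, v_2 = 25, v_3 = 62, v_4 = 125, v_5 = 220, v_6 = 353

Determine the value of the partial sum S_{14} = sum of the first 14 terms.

14945

1st diffs: 17, 37, 63, 95, 133.
2nd diffs: 20, 26, 32, 38.
3rd diffs: 6, 6, 6 (constant).
Newton forward-difference form: v_m = 8 + 17·C(m-1,1) + 20·C(m-1,2) + 6·C(m-1,3).
Continuing: …, 530, 757, 1040, 1385, …, v_{14} = 3505.
Summing m = 1..14 (14 terms) gives 14945.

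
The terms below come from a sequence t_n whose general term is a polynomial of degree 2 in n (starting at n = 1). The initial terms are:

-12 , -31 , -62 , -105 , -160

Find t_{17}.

1st diffs: -19, -31, -43, -55.
2nd diffs: -12, -12, -12 (constant).
Newton forward-difference form: t_n = -12 + (-19)·C(n-1,1) + (-12)·C(n-1,2).
At n = 17: n-1 = 16, so t_{17} = -12 - 304 - 1440 = -1756.

-1756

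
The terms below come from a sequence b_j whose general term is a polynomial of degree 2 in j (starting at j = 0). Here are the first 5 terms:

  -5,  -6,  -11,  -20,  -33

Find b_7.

1st diffs: -1, -5, -9, -13.
2nd diffs: -4, -4, -4 (constant).
So b_j = -2j^2 + j - 5.
Evaluating at j = 7 gives b_7 = -96.

-96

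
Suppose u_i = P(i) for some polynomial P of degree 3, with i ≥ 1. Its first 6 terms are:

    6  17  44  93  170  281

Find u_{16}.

4581

1st diffs: 11, 27, 49, 77, 111.
2nd diffs: 16, 22, 28, 34.
3rd diffs: 6, 6, 6 (constant).
Newton forward-difference form: u_i = 6 + 11·C(i-1,1) + 16·C(i-1,2) + 6·C(i-1,3).
At i = 16: i-1 = 15, so u_{16} = 6 + 165 + 1680 + 2730 = 4581.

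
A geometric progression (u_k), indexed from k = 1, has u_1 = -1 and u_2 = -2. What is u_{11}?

-1024

Common ratio r = 2.
u_k = (-1)·2^(k-1).
u_{11} = (-1)·2^10 = -1024.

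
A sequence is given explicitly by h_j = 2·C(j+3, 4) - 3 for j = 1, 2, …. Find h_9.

987

C(12, 4) = 495, so h_9 = 987.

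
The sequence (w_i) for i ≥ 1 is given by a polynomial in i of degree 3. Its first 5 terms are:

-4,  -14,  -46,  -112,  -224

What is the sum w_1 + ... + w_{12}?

1st diffs: -10, -32, -66, -112.
2nd diffs: -22, -34, -46.
3rd diffs: -12, -12 (constant).
So w_i = -2i^3 + i^2 + i - 4.
Continuing: …, -394, -634, -956, -1372, …, w_{12} = -3304.
Summing i = 1..12 (12 terms) gives -11488.

-11488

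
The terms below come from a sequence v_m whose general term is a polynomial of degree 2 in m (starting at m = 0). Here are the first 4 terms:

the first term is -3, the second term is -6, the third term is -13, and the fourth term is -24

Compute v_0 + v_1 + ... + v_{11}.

-1114

1st diffs: -3, -7, -11.
2nd diffs: -4, -4 (constant).
Newton forward-difference form: v_m = -3 + (-3)·C(m,1) + (-4)·C(m,2).
Continuing: …, -39, -58, -81, -108, …, v_{11} = -256.
Summing m = 0..11 (12 terms) gives -1114.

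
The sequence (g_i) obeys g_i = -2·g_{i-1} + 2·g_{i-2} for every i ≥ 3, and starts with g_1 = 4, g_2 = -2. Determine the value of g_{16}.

Compute successive terms:
g_3 = 12  g_4 = -28  g_5 = 80  …  g_{13} = 246016  g_{14} = -672128  g_{15} = 1836288  g_{16} = -5016832.

-5016832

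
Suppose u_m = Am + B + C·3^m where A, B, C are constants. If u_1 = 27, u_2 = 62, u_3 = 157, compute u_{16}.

215233692

Write the equations: A + B + 3C = 27; 2A + B + 9C = 62; 3A + B + 27C = 157.
Subtracting the first from the second: A + 6C = 35.
Subtracting the second from the third: A + 18C = 95.
Solving: C = 5, A = 5, then B = 7.
Therefore u_{16} = 80 + 7 + 5·43046721 = 215233692.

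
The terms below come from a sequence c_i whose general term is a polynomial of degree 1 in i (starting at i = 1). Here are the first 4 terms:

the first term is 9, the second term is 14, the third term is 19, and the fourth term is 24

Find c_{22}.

114

1st diffs: 5, 5, 5 (constant).
So c_i = 5i + 4.
Evaluating at i = 22 gives c_{22} = 114.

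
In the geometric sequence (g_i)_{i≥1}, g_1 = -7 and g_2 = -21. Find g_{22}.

Common ratio r = 3.
g_i = (-7)·3^(i-1).
g_{22} = (-7)·3^21 = -73222472421.

-73222472421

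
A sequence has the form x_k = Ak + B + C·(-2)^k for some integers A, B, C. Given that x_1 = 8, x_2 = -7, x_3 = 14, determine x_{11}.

At k = 1, 2, 3: A + B - 2C = 8; 2A + B + 4C = -7; 3A + B - 8C = 14.
Subtracting the first from the second: A + 6C = -15.
Subtracting the second from the third: A - 12C = 21.
Solving: C = -2, A = -3, then B = 7.
So x_k = -3·k + 7 + (-2)·(-2)^k; at k=11 this is 4070.

4070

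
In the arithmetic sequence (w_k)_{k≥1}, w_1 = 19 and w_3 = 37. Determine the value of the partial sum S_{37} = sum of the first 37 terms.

6697

Common difference d = (37 - 19) / (3 - 1) = 9.
w_k = 19 + (k - 1)·9.
w_{37} = 343; S = 37·(19 + 343)/2 = 6697.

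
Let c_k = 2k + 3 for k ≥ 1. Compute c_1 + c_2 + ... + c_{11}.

165

Over k = 1..11: Σk = 66.
Total = (2)·66 + (3)·11 = 165.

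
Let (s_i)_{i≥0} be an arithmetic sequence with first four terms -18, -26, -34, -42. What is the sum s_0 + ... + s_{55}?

-13328

Common difference d = -8.
s_i = -18 + (i - 0)·(-8).
s_{55} = -458; S = 56·(-18 + (-458))/2 = -13328.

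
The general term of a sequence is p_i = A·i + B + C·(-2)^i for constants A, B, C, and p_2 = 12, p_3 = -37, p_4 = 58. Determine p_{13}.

Plug in i = 2, 3, 4: 2A + B + 4C = 12; 3A + B - 8C = -37; 4A + B + 16C = 58.
Subtracting the first from the second: A - 12C = -49.
Subtracting the second from the third: A + 24C = 95.
Solving: C = 4, A = -1, then B = -2.
Therefore p_{13} = -13 + (-2) + 4·(-8192) = -32783.

-32783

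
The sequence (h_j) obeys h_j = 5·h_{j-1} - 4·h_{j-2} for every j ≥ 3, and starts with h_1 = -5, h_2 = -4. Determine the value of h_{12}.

1398096

Applying the relation repeatedly:
h_3 = 0, h_4 = 16, h_5 = 80, h_6 = 336, h_7 = 1360, h_8 = 5456, h_9 = 21840, h_{10} = 87376, h_{11} = 349520, h_{12} = 1398096.
(Characteristic roots are 4 and 1.)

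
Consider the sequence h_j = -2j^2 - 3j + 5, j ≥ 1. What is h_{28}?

-1647

h_{28} = -2·28^2 - 3·28 + 5 = -1647.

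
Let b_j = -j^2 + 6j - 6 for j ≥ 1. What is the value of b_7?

-13

b_7 = -1·7^2 + 6·7 - 6 = -13.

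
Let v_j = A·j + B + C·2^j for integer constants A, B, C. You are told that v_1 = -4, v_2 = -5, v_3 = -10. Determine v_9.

At j = 1, 2, 3: A + B + 2C = -4; 2A + B + 4C = -5; 3A + B + 8C = -10.
Subtracting the first from the second: A + 2C = -1.
Subtracting the second from the third: A + 4C = -5.
Solving: C = -2, A = 3, then B = -3.
Hence v_9 = 3·9 + (-3) + (-2)·512 = -1000.

-1000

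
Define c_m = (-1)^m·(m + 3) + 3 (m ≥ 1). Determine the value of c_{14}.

20

(-1)^14 = 1; m + 3 at m=14 is 17; so c_{14} = 20.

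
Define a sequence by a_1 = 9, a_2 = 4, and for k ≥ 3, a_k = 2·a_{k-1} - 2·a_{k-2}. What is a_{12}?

Compute successive terms:
a_3 = -10;  a_4 = -28;  a_5 = -36;  a_6 = -16;  a_7 = 40;  a_8 = 112;  a_9 = 144;  a_{10} = 64;  a_{11} = -160;  a_{12} = -448.

-448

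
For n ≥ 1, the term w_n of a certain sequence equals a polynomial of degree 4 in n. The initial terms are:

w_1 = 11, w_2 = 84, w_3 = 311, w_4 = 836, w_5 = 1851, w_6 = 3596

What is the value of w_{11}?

1st diffs: 73, 227, 525, 1015, 1745.
2nd diffs: 154, 298, 490, 730.
3rd diffs: 144, 192, 240.
4th diffs: 48, 48 (constant).
Newton forward-difference form: w_n = 11 + 73·C(n-1,1) + 154·C(n-1,2) + 144·C(n-1,3) + 48·C(n-1,4).
At n = 11: n-1 = 10, so w_{11} = 11 + 730 + 6930 + 17280 + 10080 = 35031.

35031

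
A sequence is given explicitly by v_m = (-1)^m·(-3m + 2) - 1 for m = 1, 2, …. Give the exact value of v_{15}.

(-1)^15 = -1; -3m + 2 at m=15 is -43; so v_{15} = 42.

42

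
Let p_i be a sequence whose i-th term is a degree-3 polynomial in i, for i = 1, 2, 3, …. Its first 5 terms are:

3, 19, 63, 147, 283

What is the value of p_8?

1st diffs: 16, 44, 84, 136.
2nd diffs: 28, 40, 52.
3rd diffs: 12, 12 (constant).
Newton forward-difference form: p_i = 3 + 16·C(i-1,1) + 28·C(i-1,2) + 12·C(i-1,3).
At i = 8: i-1 = 7, so p_8 = 3 + 112 + 588 + 420 = 1123.

1123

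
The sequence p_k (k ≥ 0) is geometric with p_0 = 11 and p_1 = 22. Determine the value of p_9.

5632

Common ratio r = 2.
p_k = 11·2^(k-0).
p_9 = 11·2^9 = 5632.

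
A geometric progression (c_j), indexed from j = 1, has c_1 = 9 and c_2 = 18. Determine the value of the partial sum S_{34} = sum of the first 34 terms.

Common ratio r = 2.
c_j = 9·2^(j-1).
S = 9·(2^34 - 1)/(2 - 1) = 9·(17179869184 - 1)/(1) = 154618822647.

154618822647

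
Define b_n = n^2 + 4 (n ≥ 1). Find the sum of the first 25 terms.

Over n = 1..25: Σn = 325, Σn² = 5525.
Total = (1)·5525 + (4)·25 = 5625.

5625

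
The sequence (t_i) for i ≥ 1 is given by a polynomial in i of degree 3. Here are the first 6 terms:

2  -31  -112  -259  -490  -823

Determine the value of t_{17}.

-16366

1st diffs: -33, -81, -147, -231, -333.
2nd diffs: -48, -66, -84, -102.
3rd diffs: -18, -18, -18 (constant).
Newton forward-difference form: t_i = 2 + (-33)·C(i-1,1) + (-48)·C(i-1,2) + (-18)·C(i-1,3).
At i = 17: i-1 = 16, so t_{17} = 2 - 528 - 5760 - 10080 = -16366.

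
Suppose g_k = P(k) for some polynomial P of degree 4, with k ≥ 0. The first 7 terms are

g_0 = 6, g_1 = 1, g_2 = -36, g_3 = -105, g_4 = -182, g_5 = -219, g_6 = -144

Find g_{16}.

1st diffs: -5, -37, -69, -77, -37, 75.
2nd diffs: -32, -32, -8, 40, 112.
3rd diffs: 0, 24, 48, 72.
4th diffs: 24, 24, 24 (constant).
So g_k = k^4 - 6k^3 - 5k^2 + 5k + 6.
Evaluating at k = 16 gives g_{16} = 39766.

39766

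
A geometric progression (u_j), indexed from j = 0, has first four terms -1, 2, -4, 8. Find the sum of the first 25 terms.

-11184811

Common ratio r = -2.
u_j = (-1)·(-2)^(j-0).
S = (-1)·((-2)^25 - 1)/(-2 - 1) = (-1)·(-33554432 - 1)/(-3) = -11184811.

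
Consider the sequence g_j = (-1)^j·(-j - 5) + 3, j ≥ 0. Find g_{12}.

-14

(-1)^12 = 1; -j - 5 at j=12 is -17; so g_{12} = -14.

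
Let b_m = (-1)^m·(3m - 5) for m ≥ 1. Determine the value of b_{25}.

-70

(-1)^25 = -1; 3m - 5 at m=25 is 70; so b_{25} = -70.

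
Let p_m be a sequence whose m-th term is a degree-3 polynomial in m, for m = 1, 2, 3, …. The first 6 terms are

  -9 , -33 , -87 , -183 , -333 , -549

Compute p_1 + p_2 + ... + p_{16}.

1st diffs: -24, -54, -96, -150, -216.
2nd diffs: -30, -42, -54, -66.
3rd diffs: -12, -12, -12 (constant).
Newton forward-difference form: p_m = -9 + (-24)·C(m-1,1) + (-30)·C(m-1,2) + (-12)·C(m-1,3).
Continuing: …, -843, -1227, -1713, -2313, …, p_{16} = -8979.
Summing m = 1..16 (16 terms) gives -41664.

-41664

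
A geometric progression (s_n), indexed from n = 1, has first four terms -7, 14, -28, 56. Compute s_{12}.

14336

Common ratio r = -2.
s_n = (-7)·(-2)^(n-1).
s_{12} = (-7)·(-2)^11 = 14336.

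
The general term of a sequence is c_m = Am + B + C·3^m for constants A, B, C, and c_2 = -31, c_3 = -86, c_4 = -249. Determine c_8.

-19693

At m = 2, 3, 4: 2A + B + 9C = -31; 3A + B + 27C = -86; 4A + B + 81C = -249.
Subtracting the first from the second: A + 18C = -55.
Subtracting the second from the third: A + 54C = -163.
Solving: C = -3, A = -1, then B = -2.
Therefore c_8 = -8 + (-2) + (-3)·6561 = -19693.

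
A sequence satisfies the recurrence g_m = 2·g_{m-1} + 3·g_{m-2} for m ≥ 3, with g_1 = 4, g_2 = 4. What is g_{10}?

Applying the relation repeatedly:
g_3 = 20;  g_4 = 52;  g_5 = 164;  g_6 = 484;  g_7 = 1460;  g_8 = 4372;  g_9 = 13124;  g_{10} = 39364.
(Characteristic roots are 3 and -1.)

39364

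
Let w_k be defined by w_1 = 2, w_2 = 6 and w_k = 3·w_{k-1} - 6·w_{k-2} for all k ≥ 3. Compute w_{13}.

-77274

Applying the relation repeatedly:
w_3 = 6;  w_4 = -18;  w_5 = -90;  …;  w_{10} = 2430;  w_{11} = -11178;  w_{12} = -48114;  w_{13} = -77274.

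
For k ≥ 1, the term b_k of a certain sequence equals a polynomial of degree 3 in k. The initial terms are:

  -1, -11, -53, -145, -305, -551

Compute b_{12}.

-4841

1st diffs: -10, -42, -92, -160, -246.
2nd diffs: -32, -50, -68, -86.
3rd diffs: -18, -18, -18 (constant).
Newton forward-difference form: b_k = -1 + (-10)·C(k-1,1) + (-32)·C(k-1,2) + (-18)·C(k-1,3).
At k = 12: k-1 = 11, so b_{12} = -1 - 110 - 1760 - 2970 = -4841.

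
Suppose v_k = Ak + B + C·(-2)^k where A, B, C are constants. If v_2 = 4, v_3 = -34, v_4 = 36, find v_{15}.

-98338

At k = 2, 3, 4: 2A + B + 4C = 4; 3A + B - 8C = -34; 4A + B + 16C = 36.
Subtracting the first from the second: A - 12C = -38.
Subtracting the second from the third: A + 24C = 70.
Solving: C = 3, A = -2, then B = -4.
So v_k = -2·k + (-4) + 3·(-2)^k; at k=15 this is -98338.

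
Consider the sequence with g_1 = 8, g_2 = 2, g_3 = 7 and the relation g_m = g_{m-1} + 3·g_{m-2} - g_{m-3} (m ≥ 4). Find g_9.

436

g_4 = 5;  g_5 = 24;  g_6 = 32;  g_7 = 99;  g_8 = 171;  g_9 = 436.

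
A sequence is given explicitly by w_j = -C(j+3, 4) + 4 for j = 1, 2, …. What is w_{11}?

C(14, 4) = 1001, so w_{11} = -997.

-997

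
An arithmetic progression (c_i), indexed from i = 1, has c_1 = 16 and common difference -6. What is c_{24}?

-122

c_i = 16 + (i - 1)·(-6).
c_{24} = 16 + 23·(-6) = -122.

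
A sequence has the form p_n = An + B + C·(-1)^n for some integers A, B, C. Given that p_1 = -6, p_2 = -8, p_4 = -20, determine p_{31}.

Write the equations: A + B - C = -6; 2A + B + C = -8; 4A + B + C = -20.
Subtracting the first from the second: A + 2C = -2.
Subtracting the second from the third: 2A = -12.
Solving: C = 2, A = -6, then B = 2.
So p_n = -6·n + 2 + 2·(-1)^n; at n=31 this is -186.

-186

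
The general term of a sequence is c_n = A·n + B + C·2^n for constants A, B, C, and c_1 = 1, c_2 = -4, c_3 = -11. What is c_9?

-533

Write the equations: A + B + 2C = 1; 2A + B + 4C = -4; 3A + B + 8C = -11.
Subtracting the first from the second: A + 2C = -5.
Subtracting the second from the third: A + 4C = -7.
Solving: C = -1, A = -3, then B = 6.
Hence c_9 = -3·9 + 6 + (-1)·512 = -533.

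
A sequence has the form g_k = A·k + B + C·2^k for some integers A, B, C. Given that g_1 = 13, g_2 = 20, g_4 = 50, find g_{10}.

2084

At k = 1, 2, 4: A + B + 2C = 13; 2A + B + 4C = 20; 4A + B + 16C = 50.
Subtracting the first from the second: A + 2C = 7.
Subtracting the second from the third: 2A + 12C = 30.
Solving: C = 2, A = 3, then B = 6.
So g_k = 3·k + 6 + 2·2^k; at k=10 this is 2084.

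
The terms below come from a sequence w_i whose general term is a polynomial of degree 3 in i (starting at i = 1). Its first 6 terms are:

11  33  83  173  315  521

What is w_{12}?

3773

1st diffs: 22, 50, 90, 142, 206.
2nd diffs: 28, 40, 52, 64.
3rd diffs: 12, 12, 12 (constant).
Newton forward-difference form: w_i = 11 + 22·C(i-1,1) + 28·C(i-1,2) + 12·C(i-1,3).
At i = 12: i-1 = 11, so w_{12} = 11 + 242 + 1540 + 1980 = 3773.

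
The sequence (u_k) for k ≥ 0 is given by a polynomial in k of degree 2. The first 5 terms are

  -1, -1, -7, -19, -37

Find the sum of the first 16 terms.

-3376

1st diffs: 0, -6, -12, -18.
2nd diffs: -6, -6, -6 (constant).
Newton forward-difference form: u_k = -1 + (-6)·C(k,2).
Continuing: …, -61, -91, -127, -169, …, u_{15} = -631.
Summing k = 0..15 (16 terms) gives -3376.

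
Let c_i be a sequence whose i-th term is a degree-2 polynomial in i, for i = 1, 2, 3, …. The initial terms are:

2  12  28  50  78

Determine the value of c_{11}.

1st diffs: 10, 16, 22, 28.
2nd diffs: 6, 6, 6 (constant).
Newton forward-difference form: c_i = 2 + 10·C(i-1,1) + 6·C(i-1,2).
At i = 11: i-1 = 10, so c_{11} = 2 + 100 + 270 = 372.

372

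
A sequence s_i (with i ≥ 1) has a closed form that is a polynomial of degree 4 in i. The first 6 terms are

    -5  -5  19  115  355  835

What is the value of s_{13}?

24019

1st diffs: 0, 24, 96, 240, 480.
2nd diffs: 24, 72, 144, 240.
3rd diffs: 48, 72, 96.
4th diffs: 24, 24 (constant).
So s_i = i^4 - 2i^3 - i^2 + 2i - 5.
Evaluating at i = 13 gives s_{13} = 24019.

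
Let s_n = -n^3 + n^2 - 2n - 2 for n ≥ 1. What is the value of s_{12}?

-1610

s_{12} = -1·12^3 + 1·12^2 - 2·12 - 2 = -1610.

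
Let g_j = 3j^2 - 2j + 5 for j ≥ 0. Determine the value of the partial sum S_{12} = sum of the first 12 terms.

1446

Over j = 0..11: Σj = 66, Σj² = 506.
Total = (3)·506 + (-2)·66 + (5)·12 = 1446.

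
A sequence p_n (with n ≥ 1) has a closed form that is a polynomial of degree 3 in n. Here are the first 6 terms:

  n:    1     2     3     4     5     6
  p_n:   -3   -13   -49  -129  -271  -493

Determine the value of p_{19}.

1st diffs: -10, -36, -80, -142, -222.
2nd diffs: -26, -44, -62, -80.
3rd diffs: -18, -18, -18 (constant).
So p_n = -3n^3 + 5n^2 - 4n - 1.
Evaluating at n = 19 gives p_{19} = -18849.

-18849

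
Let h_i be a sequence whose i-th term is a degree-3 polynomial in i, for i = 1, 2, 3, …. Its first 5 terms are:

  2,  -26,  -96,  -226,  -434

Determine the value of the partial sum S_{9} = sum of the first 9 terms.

1st diffs: -28, -70, -130, -208.
2nd diffs: -42, -60, -78.
3rd diffs: -18, -18 (constant).
So h_i = -3i^3 - 3i^2 + 2i + 6.
Continuing: -738, -1156, -1706, -2406.
Summing i = 1..9 (9 terms) gives -6786.

-6786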